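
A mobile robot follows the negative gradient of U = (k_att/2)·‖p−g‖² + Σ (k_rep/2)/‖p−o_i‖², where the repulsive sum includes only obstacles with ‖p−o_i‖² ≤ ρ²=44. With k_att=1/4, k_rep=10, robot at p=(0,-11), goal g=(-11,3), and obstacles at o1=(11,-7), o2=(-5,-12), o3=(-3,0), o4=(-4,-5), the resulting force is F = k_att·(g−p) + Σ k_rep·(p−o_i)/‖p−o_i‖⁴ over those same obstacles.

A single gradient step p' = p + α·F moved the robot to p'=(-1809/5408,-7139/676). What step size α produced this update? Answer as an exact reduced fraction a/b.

α = 1/8

F_att = 1/4·(g−p) = 1/4·(-11,14) = (-2.7500,3.5000)
o1: d²=137 > ρ²=44 → inactive
o2: d²=26 ≤ ρ²=44; F_rep = 10·(5,1)/26² = (0.0740,0.0148)
o3: d²=130 > ρ²=44 → inactive
o4: d²=52 > ρ²=44 → inactive
F = F_att + ΣF_rep = (-2.6760,3.5148)
Δp = p'−p = (-0.3345,0.4393); α = Δx/Fx = (-1809/5408) / (-1809/676) = 1/8
check: Δy/Fy = (297/676) / (594/169) = 1/8 ✓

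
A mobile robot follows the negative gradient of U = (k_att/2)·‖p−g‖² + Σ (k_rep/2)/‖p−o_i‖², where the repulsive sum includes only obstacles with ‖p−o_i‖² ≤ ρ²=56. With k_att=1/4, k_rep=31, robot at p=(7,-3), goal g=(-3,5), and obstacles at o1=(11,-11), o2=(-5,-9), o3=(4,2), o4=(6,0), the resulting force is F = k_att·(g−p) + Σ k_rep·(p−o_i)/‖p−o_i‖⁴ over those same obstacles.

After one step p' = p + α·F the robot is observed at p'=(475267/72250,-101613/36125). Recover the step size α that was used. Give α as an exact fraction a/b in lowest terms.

F_att = 1/4·(g−p) = 1/4·(-10,8) = (-2.5000,2.0000)
o1: d²=80 > ρ²=56 → inactive
o2: d²=180 > ρ²=56 → inactive
o3: d²=34 ≤ ρ²=56; F_rep = 31·(3,-5)/34² = (0.0804,-0.1341)
o4: d²=10 ≤ ρ²=56; F_rep = 31·(1,-3)/10² = (0.3100,-0.9300)
F = F_att + ΣF_rep = (-2.1096,0.9359)
Δp = p'−p = (-0.4219,0.1872); α = Δx/Fx = (-30483/72250) / (-30483/14450) = 1/5
check: Δy/Fy = (6762/36125) / (6762/7225) = 1/5 ✓

α = 1/5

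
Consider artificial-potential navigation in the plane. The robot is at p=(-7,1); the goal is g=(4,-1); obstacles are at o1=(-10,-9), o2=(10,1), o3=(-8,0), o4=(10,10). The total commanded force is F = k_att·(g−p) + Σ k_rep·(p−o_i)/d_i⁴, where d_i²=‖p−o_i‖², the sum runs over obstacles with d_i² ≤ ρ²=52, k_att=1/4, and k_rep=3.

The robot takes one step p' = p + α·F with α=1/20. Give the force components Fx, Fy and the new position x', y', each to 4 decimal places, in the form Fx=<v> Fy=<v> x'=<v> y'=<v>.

F_att = 1/4·(g−p) = 1/4·(11,-2) = (2.7500,-0.5000)
o1: d²=109 > ρ²=52 → inactive
o2: d²=289 > ρ²=52 → inactive
o3: d²=2 ≤ ρ²=52; F_rep = 3·(1,1)/2² = (0.7500,0.7500)
o4: d²=370 > ρ²=52 → inactive
F = F_att + ΣF_rep = (3.5000,0.2500)
p' = p + 1/20·F = (-6.8250,1.0125)

Fx=3.5000 Fy=0.2500 x'=-6.8250 y'=1.0125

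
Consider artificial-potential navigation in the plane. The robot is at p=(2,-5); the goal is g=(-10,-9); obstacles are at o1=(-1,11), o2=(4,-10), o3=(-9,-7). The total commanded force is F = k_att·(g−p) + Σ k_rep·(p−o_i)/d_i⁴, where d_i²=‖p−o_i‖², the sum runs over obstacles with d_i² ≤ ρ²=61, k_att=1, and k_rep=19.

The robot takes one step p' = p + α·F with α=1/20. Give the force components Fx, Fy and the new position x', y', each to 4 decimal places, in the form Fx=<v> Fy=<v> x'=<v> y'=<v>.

F_att = 1·(g−p) = 1·(-12,-4) = (-12.0000,-4.0000)
o1: d²=265 > ρ²=61 → inactive
o2: d²=29 ≤ ρ²=61; F_rep = 19·(-2,5)/29² = (-0.0452,0.1130)
o3: d²=125 > ρ²=61 → inactive
F = F_att + ΣF_rep = (-12.0452,-3.8870)
p' = p + 1/20·F = (1.3977,-5.1944)

Fx=-12.0452 Fy=-3.8870 x'=1.3977 y'=-5.1944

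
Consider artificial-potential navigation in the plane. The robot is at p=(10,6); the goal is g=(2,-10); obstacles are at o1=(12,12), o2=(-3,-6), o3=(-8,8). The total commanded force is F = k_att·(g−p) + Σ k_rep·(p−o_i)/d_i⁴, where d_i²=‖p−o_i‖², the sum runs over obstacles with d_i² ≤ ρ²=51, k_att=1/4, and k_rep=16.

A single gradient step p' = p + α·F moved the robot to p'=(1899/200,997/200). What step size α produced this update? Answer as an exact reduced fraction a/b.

F_att = 1/4·(g−p) = 1/4·(-8,-16) = (-2.0000,-4.0000)
o1: d²=40 ≤ ρ²=51; F_rep = 16·(-2,-6)/40² = (-0.0200,-0.0600)
o2: d²=313 > ρ²=51 → inactive
o3: d²=328 > ρ²=51 → inactive
F = F_att + ΣF_rep = (-2.0200,-4.0600)
Δp = p'−p = (-0.5050,-1.0150); α = Δx/Fx = (-101/200) / (-101/50) = 1/4
check: Δy/Fy = (-203/200) / (-203/50) = 1/4 ✓

α = 1/4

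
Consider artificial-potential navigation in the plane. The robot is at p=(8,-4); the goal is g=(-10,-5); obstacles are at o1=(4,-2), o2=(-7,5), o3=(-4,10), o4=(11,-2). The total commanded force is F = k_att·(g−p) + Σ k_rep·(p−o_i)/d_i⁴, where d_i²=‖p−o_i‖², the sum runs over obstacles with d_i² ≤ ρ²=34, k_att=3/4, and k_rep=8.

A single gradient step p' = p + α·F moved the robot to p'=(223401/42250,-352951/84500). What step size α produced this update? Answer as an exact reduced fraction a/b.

F_att = 3/4·(g−p) = 3/4·(-18,-1) = (-13.5000,-0.7500)
o1: d²=20 ≤ ρ²=34; F_rep = 8·(4,-2)/20² = (0.0800,-0.0400)
o2: d²=306 > ρ²=34 → inactive
o3: d²=340 > ρ²=34 → inactive
o4: d²=13 ≤ ρ²=34; F_rep = 8·(-3,-2)/13² = (-0.1420,-0.0947)
F = F_att + ΣF_rep = (-13.5620,-0.8847)
Δp = p'−p = (-2.7124,-0.1769); α = Δx/Fx = (-114599/42250) / (-114599/8450) = 1/5
check: Δy/Fy = (-14951/84500) / (-14951/16900) = 1/5 ✓

α = 1/5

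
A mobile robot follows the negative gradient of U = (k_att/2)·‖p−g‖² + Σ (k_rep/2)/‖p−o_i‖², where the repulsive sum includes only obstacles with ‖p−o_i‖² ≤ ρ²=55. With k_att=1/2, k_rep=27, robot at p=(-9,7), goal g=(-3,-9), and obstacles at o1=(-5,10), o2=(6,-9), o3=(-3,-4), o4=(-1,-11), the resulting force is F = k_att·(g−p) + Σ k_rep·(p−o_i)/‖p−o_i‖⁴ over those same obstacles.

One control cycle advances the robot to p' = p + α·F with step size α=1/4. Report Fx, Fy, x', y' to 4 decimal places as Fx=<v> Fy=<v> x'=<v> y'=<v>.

F_att = 1/2·(g−p) = 1/2·(6,-16) = (3.0000,-8.0000)
o1: d²=25 ≤ ρ²=55; F_rep = 27·(-4,-3)/25² = (-0.1728,-0.1296)
o2: d²=481 > ρ²=55 → inactive
o3: d²=157 > ρ²=55 → inactive
o4: d²=388 > ρ²=55 → inactive
F = F_att + ΣF_rep = (2.8272,-8.1296)
p' = p + 1/4·F = (-8.2932,4.9676)

Fx=2.8272 Fy=-8.1296 x'=-8.2932 y'=4.9676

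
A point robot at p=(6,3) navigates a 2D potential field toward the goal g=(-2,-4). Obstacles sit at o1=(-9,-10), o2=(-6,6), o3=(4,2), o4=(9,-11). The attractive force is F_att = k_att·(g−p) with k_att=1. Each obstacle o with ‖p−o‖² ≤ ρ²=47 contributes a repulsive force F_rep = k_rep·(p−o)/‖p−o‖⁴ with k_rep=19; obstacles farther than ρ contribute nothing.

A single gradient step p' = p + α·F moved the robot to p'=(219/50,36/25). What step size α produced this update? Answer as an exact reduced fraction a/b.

F_att = 1·(g−p) = 1·(-8,-7) = (-8.0000,-7.0000)
o1: d²=394 > ρ²=47 → inactive
o2: d²=153 > ρ²=47 → inactive
o3: d²=5 ≤ ρ²=47; F_rep = 19·(2,1)/5² = (1.5200,0.7600)
o4: d²=205 > ρ²=47 → inactive
F = F_att + ΣF_rep = (-6.4800,-6.2400)
Δp = p'−p = (-1.6200,-1.5600); α = Δx/Fx = (-81/50) / (-162/25) = 1/4
check: Δy/Fy = (-39/25) / (-156/25) = 1/4 ✓

α = 1/4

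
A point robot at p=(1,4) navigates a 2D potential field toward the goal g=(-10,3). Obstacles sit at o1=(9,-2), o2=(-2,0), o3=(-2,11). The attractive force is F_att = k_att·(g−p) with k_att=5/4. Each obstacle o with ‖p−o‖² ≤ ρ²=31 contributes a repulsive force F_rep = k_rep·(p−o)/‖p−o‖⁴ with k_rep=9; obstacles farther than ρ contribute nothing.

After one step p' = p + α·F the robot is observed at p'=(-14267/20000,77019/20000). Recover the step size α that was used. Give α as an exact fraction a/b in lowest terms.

α = 1/8

F_att = 5/4·(g−p) = 5/4·(-11,-1) = (-13.7500,-1.2500)
o1: d²=100 > ρ²=31 → inactive
o2: d²=25 ≤ ρ²=31; F_rep = 9·(3,4)/25² = (0.0432,0.0576)
o3: d²=58 > ρ²=31 → inactive
F = F_att + ΣF_rep = (-13.7068,-1.1924)
Δp = p'−p = (-1.7133,-0.1490); α = Δx/Fx = (-34267/20000) / (-34267/2500) = 1/8
check: Δy/Fy = (-2981/20000) / (-2981/2500) = 1/8 ✓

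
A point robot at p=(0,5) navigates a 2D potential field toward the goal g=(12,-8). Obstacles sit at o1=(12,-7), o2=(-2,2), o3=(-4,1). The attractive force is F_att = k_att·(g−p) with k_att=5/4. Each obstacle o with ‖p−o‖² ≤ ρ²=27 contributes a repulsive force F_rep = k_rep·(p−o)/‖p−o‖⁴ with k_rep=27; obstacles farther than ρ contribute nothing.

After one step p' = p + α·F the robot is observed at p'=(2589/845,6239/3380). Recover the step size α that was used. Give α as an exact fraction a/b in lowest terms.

α = 1/5

F_att = 5/4·(g−p) = 5/4·(12,-13) = (15.0000,-16.2500)
o1: d²=288 > ρ²=27 → inactive
o2: d²=13 ≤ ρ²=27; F_rep = 27·(2,3)/13² = (0.3195,0.4793)
o3: d²=32 > ρ²=27 → inactive
F = F_att + ΣF_rep = (15.3195,-15.7707)
Δp = p'−p = (3.0639,-3.1541); α = Δx/Fx = (2589/845) / (2589/169) = 1/5
check: Δy/Fy = (-10661/3380) / (-10661/676) = 1/5 ✓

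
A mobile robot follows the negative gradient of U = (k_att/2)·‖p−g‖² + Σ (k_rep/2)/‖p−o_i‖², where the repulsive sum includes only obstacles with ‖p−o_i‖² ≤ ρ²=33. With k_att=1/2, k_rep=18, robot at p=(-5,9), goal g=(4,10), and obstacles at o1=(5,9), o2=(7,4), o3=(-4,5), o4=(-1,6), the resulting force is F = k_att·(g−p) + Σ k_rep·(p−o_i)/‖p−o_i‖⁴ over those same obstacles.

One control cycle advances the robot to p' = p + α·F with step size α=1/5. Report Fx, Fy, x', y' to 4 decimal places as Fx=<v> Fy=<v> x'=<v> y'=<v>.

Fx=4.3225 Fy=0.8355 x'=-4.1355 y'=9.1671

F_att = 1/2·(g−p) = 1/2·(9,1) = (4.5000,0.5000)
o1: d²=100 > ρ²=33 → inactive
o2: d²=169 > ρ²=33 → inactive
o3: d²=17 ≤ ρ²=33; F_rep = 18·(-1,4)/17² = (-0.0623,0.2491)
o4: d²=25 ≤ ρ²=33; F_rep = 18·(-4,3)/25² = (-0.1152,0.0864)
F = F_att + ΣF_rep = (4.3225,0.8355)
p' = p + 1/5·F = (-4.1355,9.1671)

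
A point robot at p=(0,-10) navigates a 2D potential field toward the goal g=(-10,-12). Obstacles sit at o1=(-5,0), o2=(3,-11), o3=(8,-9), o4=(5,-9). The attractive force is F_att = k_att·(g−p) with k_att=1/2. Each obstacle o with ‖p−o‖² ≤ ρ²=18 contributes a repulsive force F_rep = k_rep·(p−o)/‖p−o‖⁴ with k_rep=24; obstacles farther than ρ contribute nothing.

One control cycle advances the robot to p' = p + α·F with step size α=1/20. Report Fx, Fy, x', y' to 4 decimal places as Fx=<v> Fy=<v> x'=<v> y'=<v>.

F_att = 1/2·(g−p) = 1/2·(-10,-2) = (-5.0000,-1.0000)
o1: d²=125 > ρ²=18 → inactive
o2: d²=10 ≤ ρ²=18; F_rep = 24·(-3,1)/10² = (-0.7200,0.2400)
o3: d²=65 > ρ²=18 → inactive
o4: d²=26 > ρ²=18 → inactive
F = F_att + ΣF_rep = (-5.7200,-0.7600)
p' = p + 1/20·F = (-0.2860,-10.0380)

Fx=-5.7200 Fy=-0.7600 x'=-0.2860 y'=-10.0380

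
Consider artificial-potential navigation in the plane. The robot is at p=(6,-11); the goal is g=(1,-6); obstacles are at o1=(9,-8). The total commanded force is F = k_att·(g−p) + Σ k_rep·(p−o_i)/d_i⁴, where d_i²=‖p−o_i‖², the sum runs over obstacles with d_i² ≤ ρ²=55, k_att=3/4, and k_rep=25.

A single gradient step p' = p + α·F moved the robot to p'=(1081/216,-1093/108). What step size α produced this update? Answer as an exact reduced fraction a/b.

α = 1/4

F_att = 3/4·(g−p) = 3/4·(-5,5) = (-3.7500,3.7500)
o1: d²=18 ≤ ρ²=55; F_rep = 25·(-3,-3)/18² = (-0.2315,-0.2315)
F = F_att + ΣF_rep = (-3.9815,3.5185)
Δp = p'−p = (-0.9954,0.8796); α = Δx/Fx = (-215/216) / (-215/54) = 1/4
check: Δy/Fy = (95/108) / (95/27) = 1/4 ✓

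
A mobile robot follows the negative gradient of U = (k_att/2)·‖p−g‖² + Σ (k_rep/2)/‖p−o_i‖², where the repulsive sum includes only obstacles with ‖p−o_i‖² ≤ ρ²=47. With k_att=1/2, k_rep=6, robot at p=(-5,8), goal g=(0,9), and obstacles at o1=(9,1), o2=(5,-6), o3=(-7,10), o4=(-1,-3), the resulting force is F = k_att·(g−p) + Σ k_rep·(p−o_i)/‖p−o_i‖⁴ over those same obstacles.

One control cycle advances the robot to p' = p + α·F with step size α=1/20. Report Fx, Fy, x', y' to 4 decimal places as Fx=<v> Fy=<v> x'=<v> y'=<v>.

F_att = 1/2·(g−p) = 1/2·(5,1) = (2.5000,0.5000)
o1: d²=245 > ρ²=47 → inactive
o2: d²=296 > ρ²=47 → inactive
o3: d²=8 ≤ ρ²=47; F_rep = 6·(2,-2)/8² = (0.1875,-0.1875)
o4: d²=137 > ρ²=47 → inactive
F = F_att + ΣF_rep = (2.6875,0.3125)
p' = p + 1/20·F = (-4.8656,8.0156)

Fx=2.6875 Fy=0.3125 x'=-4.8656 y'=8.0156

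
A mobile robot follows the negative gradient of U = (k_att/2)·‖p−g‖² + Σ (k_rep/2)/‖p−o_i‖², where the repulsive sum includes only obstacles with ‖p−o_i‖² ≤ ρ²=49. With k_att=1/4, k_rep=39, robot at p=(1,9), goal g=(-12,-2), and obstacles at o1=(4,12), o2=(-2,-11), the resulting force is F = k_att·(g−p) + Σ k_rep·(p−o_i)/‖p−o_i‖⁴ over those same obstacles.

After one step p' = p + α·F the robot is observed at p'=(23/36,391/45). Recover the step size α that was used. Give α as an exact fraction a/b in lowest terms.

α = 1/10

F_att = 1/4·(g−p) = 1/4·(-13,-11) = (-3.2500,-2.7500)
o1: d²=18 ≤ ρ²=49; F_rep = 39·(-3,-3)/18² = (-0.3611,-0.3611)
o2: d²=409 > ρ²=49 → inactive
F = F_att + ΣF_rep = (-3.6111,-3.1111)
Δp = p'−p = (-0.3611,-0.3111); α = Δx/Fx = (-13/36) / (-65/18) = 1/10
check: Δy/Fy = (-14/45) / (-28/9) = 1/10 ✓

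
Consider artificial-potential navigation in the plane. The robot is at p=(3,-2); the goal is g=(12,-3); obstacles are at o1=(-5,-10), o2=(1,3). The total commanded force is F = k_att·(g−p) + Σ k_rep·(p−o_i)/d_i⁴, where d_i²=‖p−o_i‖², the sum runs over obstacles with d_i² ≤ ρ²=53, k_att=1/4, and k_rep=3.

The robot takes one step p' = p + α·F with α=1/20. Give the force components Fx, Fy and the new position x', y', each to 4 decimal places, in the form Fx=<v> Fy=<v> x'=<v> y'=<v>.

F_att = 1/4·(g−p) = 1/4·(9,-1) = (2.2500,-0.2500)
o1: d²=128 > ρ²=53 → inactive
o2: d²=29 ≤ ρ²=53; F_rep = 3·(2,-5)/29² = (0.0071,-0.0178)
F = F_att + ΣF_rep = (2.2571,-0.2678)
p' = p + 1/20·F = (3.1129,-2.0134)

Fx=2.2571 Fy=-0.2678 x'=3.1129 y'=-2.0134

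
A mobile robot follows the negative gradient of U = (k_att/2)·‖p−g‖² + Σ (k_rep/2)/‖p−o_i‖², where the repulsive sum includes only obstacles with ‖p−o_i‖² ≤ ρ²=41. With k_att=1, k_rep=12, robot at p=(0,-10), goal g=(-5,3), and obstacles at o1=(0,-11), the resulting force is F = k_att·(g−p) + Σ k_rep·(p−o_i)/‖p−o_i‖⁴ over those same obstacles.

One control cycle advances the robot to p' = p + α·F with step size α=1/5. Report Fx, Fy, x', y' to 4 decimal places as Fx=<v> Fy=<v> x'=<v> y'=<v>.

F_att = 1·(g−p) = 1·(-5,13) = (-5.0000,13.0000)
o1: d²=1 ≤ ρ²=41; F_rep = 12·(0,1)/1² = (0.0000,12.0000)
F = F_att + ΣF_rep = (-5.0000,25.0000)
p' = p + 1/5·F = (-1.0000,-5.0000)

Fx=-5.0000 Fy=25.0000 x'=-1.0000 y'=-5.0000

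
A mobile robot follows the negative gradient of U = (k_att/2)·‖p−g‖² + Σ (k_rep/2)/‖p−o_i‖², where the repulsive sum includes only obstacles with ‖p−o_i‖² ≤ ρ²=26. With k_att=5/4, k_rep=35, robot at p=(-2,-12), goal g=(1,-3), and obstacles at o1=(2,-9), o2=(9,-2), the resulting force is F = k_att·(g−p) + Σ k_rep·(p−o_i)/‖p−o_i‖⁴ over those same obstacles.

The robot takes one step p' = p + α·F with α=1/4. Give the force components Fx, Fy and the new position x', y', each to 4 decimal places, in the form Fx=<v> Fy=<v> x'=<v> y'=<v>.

F_att = 5/4·(g−p) = 5/4·(3,9) = (3.7500,11.2500)
o1: d²=25 ≤ ρ²=26; F_rep = 35·(-4,-3)/25² = (-0.2240,-0.1680)
o2: d²=221 > ρ²=26 → inactive
F = F_att + ΣF_rep = (3.5260,11.0820)
p' = p + 1/4·F = (-1.1185,-9.2295)

Fx=3.5260 Fy=11.0820 x'=-1.1185 y'=-9.2295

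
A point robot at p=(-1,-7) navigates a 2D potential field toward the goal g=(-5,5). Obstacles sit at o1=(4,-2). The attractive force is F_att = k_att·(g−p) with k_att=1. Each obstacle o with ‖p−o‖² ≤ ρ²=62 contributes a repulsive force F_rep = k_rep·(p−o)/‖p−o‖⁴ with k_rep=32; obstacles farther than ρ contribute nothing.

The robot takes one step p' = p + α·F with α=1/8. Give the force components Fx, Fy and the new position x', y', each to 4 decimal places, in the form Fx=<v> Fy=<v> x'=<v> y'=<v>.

Fx=-4.0640 Fy=11.9360 x'=-1.5080 y'=-5.5080

F_att = 1·(g−p) = 1·(-4,12) = (-4.0000,12.0000)
o1: d²=50 ≤ ρ²=62; F_rep = 32·(-5,-5)/50² = (-0.0640,-0.0640)
F = F_att + ΣF_rep = (-4.0640,11.9360)
p' = p + 1/8·F = (-1.5080,-5.5080)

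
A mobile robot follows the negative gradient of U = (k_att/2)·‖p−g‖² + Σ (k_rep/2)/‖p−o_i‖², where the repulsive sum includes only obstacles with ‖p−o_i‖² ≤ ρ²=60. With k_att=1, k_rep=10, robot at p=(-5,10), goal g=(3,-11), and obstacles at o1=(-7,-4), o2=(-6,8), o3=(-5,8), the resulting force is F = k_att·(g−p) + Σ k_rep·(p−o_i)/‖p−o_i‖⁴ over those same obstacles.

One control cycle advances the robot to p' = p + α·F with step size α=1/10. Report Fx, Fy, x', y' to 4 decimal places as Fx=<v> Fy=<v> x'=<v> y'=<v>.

Fx=8.4000 Fy=-18.9500 x'=-4.1600 y'=8.1050

F_att = 1·(g−p) = 1·(8,-21) = (8.0000,-21.0000)
o1: d²=200 > ρ²=60 → inactive
o2: d²=5 ≤ ρ²=60; F_rep = 10·(1,2)/5² = (0.4000,0.8000)
o3: d²=4 ≤ ρ²=60; F_rep = 10·(0,2)/4² = (0.0000,1.2500)
F = F_att + ΣF_rep = (8.4000,-18.9500)
p' = p + 1/10·F = (-4.1600,8.1050)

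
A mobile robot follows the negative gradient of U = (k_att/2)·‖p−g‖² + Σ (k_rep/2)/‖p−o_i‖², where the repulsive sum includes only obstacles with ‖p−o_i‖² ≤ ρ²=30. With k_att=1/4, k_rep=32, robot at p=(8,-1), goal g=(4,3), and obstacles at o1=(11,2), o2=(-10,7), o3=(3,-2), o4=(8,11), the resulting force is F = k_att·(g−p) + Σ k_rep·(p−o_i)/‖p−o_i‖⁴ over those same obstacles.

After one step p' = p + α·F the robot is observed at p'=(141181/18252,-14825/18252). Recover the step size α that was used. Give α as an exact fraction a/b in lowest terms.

F_att = 1/4·(g−p) = 1/4·(-4,4) = (-1.0000,1.0000)
o1: d²=18 ≤ ρ²=30; F_rep = 32·(-3,-3)/18² = (-0.2963,-0.2963)
o2: d²=388 > ρ²=30 → inactive
o3: d²=26 ≤ ρ²=30; F_rep = 32·(5,1)/26² = (0.2367,0.0473)
o4: d²=144 > ρ²=30 → inactive
F = F_att + ΣF_rep = (-1.0596,0.7510)
Δp = p'−p = (-0.2649,0.1878); α = Δx/Fx = (-4835/18252) / (-4835/4563) = 1/4
check: Δy/Fy = (3427/18252) / (3427/4563) = 1/4 ✓

α = 1/4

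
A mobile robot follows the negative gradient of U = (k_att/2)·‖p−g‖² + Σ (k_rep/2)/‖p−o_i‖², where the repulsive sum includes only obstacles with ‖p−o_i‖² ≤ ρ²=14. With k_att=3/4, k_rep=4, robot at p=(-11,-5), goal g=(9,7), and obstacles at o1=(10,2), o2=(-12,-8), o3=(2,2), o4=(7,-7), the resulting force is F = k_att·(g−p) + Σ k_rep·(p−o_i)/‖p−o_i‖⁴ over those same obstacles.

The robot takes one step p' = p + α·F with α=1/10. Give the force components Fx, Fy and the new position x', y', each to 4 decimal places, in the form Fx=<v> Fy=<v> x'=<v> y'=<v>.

F_att = 3/4·(g−p) = 3/4·(20,12) = (15.0000,9.0000)
o1: d²=490 > ρ²=14 → inactive
o2: d²=10 ≤ ρ²=14; F_rep = 4·(1,3)/10² = (0.0400,0.1200)
o3: d²=218 > ρ²=14 → inactive
o4: d²=328 > ρ²=14 → inactive
F = F_att + ΣF_rep = (15.0400,9.1200)
p' = p + 1/10·F = (-9.4960,-4.0880)

Fx=15.0400 Fy=9.1200 x'=-9.4960 y'=-4.0880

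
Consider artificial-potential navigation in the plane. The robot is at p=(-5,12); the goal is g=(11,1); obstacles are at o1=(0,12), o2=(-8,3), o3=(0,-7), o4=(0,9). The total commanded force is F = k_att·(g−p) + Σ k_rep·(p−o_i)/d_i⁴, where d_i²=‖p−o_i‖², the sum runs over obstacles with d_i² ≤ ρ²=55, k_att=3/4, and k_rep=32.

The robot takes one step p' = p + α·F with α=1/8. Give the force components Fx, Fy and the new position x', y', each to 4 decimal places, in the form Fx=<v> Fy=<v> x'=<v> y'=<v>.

Fx=11.6056 Fy=-8.1670 x'=-3.5493 y'=10.9791

F_att = 3/4·(g−p) = 3/4·(16,-11) = (12.0000,-8.2500)
o1: d²=25 ≤ ρ²=55; F_rep = 32·(-5,0)/25² = (-0.2560,0.0000)
o2: d²=90 > ρ²=55 → inactive
o3: d²=386 > ρ²=55 → inactive
o4: d²=34 ≤ ρ²=55; F_rep = 32·(-5,3)/34² = (-0.1384,0.0830)
F = F_att + ΣF_rep = (11.6056,-8.1670)
p' = p + 1/8·F = (-3.5493,10.9791)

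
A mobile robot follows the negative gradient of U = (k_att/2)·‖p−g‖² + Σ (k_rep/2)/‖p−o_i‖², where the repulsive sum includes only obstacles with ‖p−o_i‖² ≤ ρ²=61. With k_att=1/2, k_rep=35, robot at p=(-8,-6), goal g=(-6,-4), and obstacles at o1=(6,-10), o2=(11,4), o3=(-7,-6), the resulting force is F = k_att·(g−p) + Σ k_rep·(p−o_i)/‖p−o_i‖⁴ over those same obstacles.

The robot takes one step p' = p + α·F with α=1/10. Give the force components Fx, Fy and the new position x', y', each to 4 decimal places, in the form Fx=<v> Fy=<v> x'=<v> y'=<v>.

Fx=-34.0000 Fy=1.0000 x'=-11.4000 y'=-5.9000

F_att = 1/2·(g−p) = 1/2·(2,2) = (1.0000,1.0000)
o1: d²=212 > ρ²=61 → inactive
o2: d²=461 > ρ²=61 → inactive
o3: d²=1 ≤ ρ²=61; F_rep = 35·(-1,0)/1² = (-35.0000,0.0000)
F = F_att + ΣF_rep = (-34.0000,1.0000)
p' = p + 1/10·F = (-11.4000,-5.9000)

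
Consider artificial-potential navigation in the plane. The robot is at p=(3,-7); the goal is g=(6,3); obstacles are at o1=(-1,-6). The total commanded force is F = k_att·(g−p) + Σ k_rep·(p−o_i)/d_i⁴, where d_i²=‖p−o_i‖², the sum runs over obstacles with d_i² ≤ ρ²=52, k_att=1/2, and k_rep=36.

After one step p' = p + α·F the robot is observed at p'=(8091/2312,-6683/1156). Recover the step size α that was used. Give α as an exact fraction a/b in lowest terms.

F_att = 1/2·(g−p) = 1/2·(3,10) = (1.5000,5.0000)
o1: d²=17 ≤ ρ²=52; F_rep = 36·(4,-1)/17² = (0.4983,-0.1246)
F = F_att + ΣF_rep = (1.9983,4.8754)
Δp = p'−p = (0.4996,1.2189); α = Δx/Fx = (1155/2312) / (1155/578) = 1/4
check: Δy/Fy = (1409/1156) / (1409/289) = 1/4 ✓

α = 1/4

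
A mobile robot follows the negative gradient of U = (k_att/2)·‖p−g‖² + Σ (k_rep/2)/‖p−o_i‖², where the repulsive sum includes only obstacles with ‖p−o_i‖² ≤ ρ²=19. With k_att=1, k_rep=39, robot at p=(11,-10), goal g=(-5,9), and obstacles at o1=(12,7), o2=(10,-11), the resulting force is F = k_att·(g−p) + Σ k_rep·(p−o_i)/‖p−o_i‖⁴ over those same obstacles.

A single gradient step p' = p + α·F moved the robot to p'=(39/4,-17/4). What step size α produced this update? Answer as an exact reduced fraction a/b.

F_att = 1·(g−p) = 1·(-16,19) = (-16.0000,19.0000)
o1: d²=290 > ρ²=19 → inactive
o2: d²=2 ≤ ρ²=19; F_rep = 39·(1,1)/2² = (9.7500,9.7500)
F = F_att + ΣF_rep = (-6.2500,28.7500)
Δp = p'−p = (-1.2500,5.7500); α = Δx/Fx = (-5/4) / (-25/4) = 1/5
check: Δy/Fy = (23/4) / (115/4) = 1/5 ✓

α = 1/5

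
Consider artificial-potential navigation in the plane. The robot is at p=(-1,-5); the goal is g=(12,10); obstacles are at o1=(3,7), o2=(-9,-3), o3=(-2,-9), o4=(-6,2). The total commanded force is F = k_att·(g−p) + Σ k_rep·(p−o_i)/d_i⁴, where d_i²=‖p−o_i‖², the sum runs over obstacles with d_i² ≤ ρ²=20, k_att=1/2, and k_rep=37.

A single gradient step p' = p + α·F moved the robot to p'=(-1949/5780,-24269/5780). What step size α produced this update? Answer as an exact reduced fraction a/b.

α = 1/10

F_att = 1/2·(g−p) = 1/2·(13,15) = (6.5000,7.5000)
o1: d²=160 > ρ²=20 → inactive
o2: d²=68 > ρ²=20 → inactive
o3: d²=17 ≤ ρ²=20; F_rep = 37·(1,4)/17² = (0.1280,0.5121)
o4: d²=74 > ρ²=20 → inactive
F = F_att + ΣF_rep = (6.6280,8.0121)
Δp = p'−p = (0.6628,0.8012); α = Δx/Fx = (3831/5780) / (3831/578) = 1/10
check: Δy/Fy = (4631/5780) / (4631/578) = 1/10 ✓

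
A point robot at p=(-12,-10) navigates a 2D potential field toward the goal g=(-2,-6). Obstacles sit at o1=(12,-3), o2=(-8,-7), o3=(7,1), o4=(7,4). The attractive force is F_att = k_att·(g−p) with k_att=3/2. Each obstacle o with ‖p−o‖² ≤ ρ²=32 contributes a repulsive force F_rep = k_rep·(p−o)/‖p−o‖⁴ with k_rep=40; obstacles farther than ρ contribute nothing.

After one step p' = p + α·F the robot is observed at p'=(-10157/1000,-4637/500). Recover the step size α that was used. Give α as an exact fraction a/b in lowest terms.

α = 1/8

F_att = 3/2·(g−p) = 3/2·(10,4) = (15.0000,6.0000)
o1: d²=625 > ρ²=32 → inactive
o2: d²=25 ≤ ρ²=32; F_rep = 40·(-4,-3)/25² = (-0.2560,-0.1920)
o3: d²=482 > ρ²=32 → inactive
o4: d²=557 > ρ²=32 → inactive
F = F_att + ΣF_rep = (14.7440,5.8080)
Δp = p'−p = (1.8430,0.7260); α = Δx/Fx = (1843/1000) / (1843/125) = 1/8
check: Δy/Fy = (363/500) / (726/125) = 1/8 ✓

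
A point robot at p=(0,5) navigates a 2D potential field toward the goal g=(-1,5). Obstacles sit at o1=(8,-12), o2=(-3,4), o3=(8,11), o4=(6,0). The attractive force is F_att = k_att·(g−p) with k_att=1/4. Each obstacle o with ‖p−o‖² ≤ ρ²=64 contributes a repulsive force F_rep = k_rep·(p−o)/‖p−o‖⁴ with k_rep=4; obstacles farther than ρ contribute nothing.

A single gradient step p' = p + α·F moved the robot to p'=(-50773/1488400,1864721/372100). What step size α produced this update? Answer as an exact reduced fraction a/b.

α = 1/4

F_att = 1/4·(g−p) = 1/4·(-1,0) = (-0.2500,0.0000)
o1: d²=353 > ρ²=64 → inactive
o2: d²=10 ≤ ρ²=64; F_rep = 4·(3,1)/10² = (0.1200,0.0400)
o3: d²=100 > ρ²=64 → inactive
o4: d²=61 ≤ ρ²=64; F_rep = 4·(-6,5)/61² = (-0.0064,0.0054)
F = F_att + ΣF_rep = (-0.1364,0.0454)
Δp = p'−p = (-0.0341,0.0113); α = Δx/Fx = (-50773/1488400) / (-50773/372100) = 1/4
check: Δy/Fy = (4221/372100) / (4221/93025) = 1/4 ✓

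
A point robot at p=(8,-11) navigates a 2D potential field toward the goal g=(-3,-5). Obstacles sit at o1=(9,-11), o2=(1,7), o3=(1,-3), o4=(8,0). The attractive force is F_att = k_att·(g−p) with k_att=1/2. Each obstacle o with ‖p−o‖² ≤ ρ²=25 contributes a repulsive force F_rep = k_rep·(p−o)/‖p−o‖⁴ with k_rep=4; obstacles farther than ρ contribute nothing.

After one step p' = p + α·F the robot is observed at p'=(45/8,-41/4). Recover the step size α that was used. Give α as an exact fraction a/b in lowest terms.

F_att = 1/2·(g−p) = 1/2·(-11,6) = (-5.5000,3.0000)
o1: d²=1 ≤ ρ²=25; F_rep = 4·(-1,0)/1² = (-4.0000,0.0000)
o2: d²=373 > ρ²=25 → inactive
o3: d²=113 > ρ²=25 → inactive
o4: d²=121 > ρ²=25 → inactive
F = F_att + ΣF_rep = (-9.5000,3.0000)
Δp = p'−p = (-2.3750,0.7500); α = Δx/Fx = (-19/8) / (-19/2) = 1/4
check: Δy/Fy = (3/4) / (3) = 1/4 ✓

α = 1/4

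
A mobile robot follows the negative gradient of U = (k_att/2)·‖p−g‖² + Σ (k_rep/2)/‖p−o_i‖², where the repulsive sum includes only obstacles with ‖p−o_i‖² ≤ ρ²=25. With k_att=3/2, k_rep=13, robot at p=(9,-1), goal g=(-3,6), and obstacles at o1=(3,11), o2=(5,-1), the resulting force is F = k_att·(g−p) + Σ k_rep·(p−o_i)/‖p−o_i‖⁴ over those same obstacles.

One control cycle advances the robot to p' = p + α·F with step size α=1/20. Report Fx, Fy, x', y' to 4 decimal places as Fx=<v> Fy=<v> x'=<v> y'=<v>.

Fx=-17.7969 Fy=10.5000 x'=8.1102 y'=-0.4750

F_att = 3/2·(g−p) = 3/2·(-12,7) = (-18.0000,10.5000)
o1: d²=180 > ρ²=25 → inactive
o2: d²=16 ≤ ρ²=25; F_rep = 13·(4,0)/16² = (0.2031,0.0000)
F = F_att + ΣF_rep = (-17.7969,10.5000)
p' = p + 1/20·F = (8.1102,-0.4750)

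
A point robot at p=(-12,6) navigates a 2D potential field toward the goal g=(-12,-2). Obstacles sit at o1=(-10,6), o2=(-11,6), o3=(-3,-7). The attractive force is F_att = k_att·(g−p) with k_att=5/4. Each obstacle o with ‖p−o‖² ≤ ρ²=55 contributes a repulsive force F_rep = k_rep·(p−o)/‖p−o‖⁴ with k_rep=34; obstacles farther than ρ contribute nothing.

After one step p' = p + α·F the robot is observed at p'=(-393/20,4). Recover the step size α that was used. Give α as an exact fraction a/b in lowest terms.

α = 1/5

F_att = 5/4·(g−p) = 5/4·(0,-8) = (0.0000,-10.0000)
o1: d²=4 ≤ ρ²=55; F_rep = 34·(-2,0)/4² = (-4.2500,0.0000)
o2: d²=1 ≤ ρ²=55; F_rep = 34·(-1,0)/1² = (-34.0000,0.0000)
o3: d²=250 > ρ²=55 → inactive
F = F_att + ΣF_rep = (-38.2500,-10.0000)
Δp = p'−p = (-7.6500,-2.0000); α = Δx/Fx = (-153/20) / (-153/4) = 1/5
check: Δy/Fy = (-2) / (-10) = 1/5 ✓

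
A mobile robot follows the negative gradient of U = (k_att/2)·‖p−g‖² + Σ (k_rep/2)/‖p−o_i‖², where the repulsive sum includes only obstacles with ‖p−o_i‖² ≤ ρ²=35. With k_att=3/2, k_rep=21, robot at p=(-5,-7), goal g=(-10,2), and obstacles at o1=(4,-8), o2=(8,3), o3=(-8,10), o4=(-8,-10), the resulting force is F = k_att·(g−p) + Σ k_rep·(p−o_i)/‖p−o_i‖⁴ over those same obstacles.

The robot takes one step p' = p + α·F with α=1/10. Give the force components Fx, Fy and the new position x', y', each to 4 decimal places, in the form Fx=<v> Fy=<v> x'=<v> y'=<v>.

F_att = 3/2·(g−p) = 3/2·(-5,9) = (-7.5000,13.5000)
o1: d²=82 > ρ²=35 → inactive
o2: d²=269 > ρ²=35 → inactive
o3: d²=298 > ρ²=35 → inactive
o4: d²=18 ≤ ρ²=35; F_rep = 21·(3,3)/18² = (0.1944,0.1944)
F = F_att + ΣF_rep = (-7.3056,13.6944)
p' = p + 1/10·F = (-5.7306,-5.6306)

Fx=-7.3056 Fy=13.6944 x'=-5.7306 y'=-5.6306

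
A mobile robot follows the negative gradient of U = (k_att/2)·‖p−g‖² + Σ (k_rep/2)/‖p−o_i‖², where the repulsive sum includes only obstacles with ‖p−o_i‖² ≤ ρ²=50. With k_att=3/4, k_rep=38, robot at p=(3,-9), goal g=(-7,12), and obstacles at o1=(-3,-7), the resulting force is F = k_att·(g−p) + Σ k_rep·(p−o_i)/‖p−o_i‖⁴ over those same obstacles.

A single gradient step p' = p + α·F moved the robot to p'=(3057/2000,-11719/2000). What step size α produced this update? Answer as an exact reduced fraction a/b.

α = 1/5

F_att = 3/4·(g−p) = 3/4·(-10,21) = (-7.5000,15.7500)
o1: d²=40 ≤ ρ²=50; F_rep = 38·(6,-2)/40² = (0.1425,-0.0475)
F = F_att + ΣF_rep = (-7.3575,15.7025)
Δp = p'−p = (-1.4715,3.1405); α = Δx/Fx = (-2943/2000) / (-2943/400) = 1/5
check: Δy/Fy = (6281/2000) / (6281/400) = 1/5 ✓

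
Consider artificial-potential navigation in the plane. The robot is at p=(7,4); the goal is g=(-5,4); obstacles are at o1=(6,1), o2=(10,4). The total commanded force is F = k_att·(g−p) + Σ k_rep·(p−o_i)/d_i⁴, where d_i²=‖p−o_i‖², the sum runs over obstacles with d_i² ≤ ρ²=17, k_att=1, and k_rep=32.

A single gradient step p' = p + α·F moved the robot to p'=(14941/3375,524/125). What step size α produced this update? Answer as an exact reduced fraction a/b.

α = 1/5

F_att = 1·(g−p) = 1·(-12,0) = (-12.0000,0.0000)
o1: d²=10 ≤ ρ²=17; F_rep = 32·(1,3)/10² = (0.3200,0.9600)
o2: d²=9 ≤ ρ²=17; F_rep = 32·(-3,0)/9² = (-1.1852,0.0000)
F = F_att + ΣF_rep = (-12.8652,0.9600)
Δp = p'−p = (-2.5730,0.1920); α = Δx/Fx = (-8684/3375) / (-8684/675) = 1/5
check: Δy/Fy = (24/125) / (24/25) = 1/5 ✓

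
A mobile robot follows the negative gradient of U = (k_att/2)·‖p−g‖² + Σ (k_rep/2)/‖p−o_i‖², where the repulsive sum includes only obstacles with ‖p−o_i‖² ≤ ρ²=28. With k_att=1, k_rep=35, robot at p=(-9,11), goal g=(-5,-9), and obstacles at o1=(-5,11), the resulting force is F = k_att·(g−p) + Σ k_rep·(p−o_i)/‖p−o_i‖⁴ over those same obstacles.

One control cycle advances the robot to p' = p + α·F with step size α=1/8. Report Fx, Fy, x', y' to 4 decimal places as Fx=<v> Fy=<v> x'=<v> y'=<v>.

Fx=3.4531 Fy=-20.0000 x'=-8.5684 y'=8.5000

F_att = 1·(g−p) = 1·(4,-20) = (4.0000,-20.0000)
o1: d²=16 ≤ ρ²=28; F_rep = 35·(-4,0)/16² = (-0.5469,0.0000)
F = F_att + ΣF_rep = (3.4531,-20.0000)
p' = p + 1/8·F = (-8.5684,8.5000)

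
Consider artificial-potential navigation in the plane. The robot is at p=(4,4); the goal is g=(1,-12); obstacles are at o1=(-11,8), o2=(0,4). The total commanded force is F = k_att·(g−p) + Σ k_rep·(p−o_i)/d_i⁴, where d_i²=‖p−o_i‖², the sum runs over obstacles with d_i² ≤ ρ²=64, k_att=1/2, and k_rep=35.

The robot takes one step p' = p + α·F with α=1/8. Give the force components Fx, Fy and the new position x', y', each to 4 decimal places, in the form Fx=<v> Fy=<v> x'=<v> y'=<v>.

F_att = 1/2·(g−p) = 1/2·(-3,-16) = (-1.5000,-8.0000)
o1: d²=241 > ρ²=64 → inactive
o2: d²=16 ≤ ρ²=64; F_rep = 35·(4,0)/16² = (0.5469,0.0000)
F = F_att + ΣF_rep = (-0.9531,-8.0000)
p' = p + 1/8·F = (3.8809,3.0000)

Fx=-0.9531 Fy=-8.0000 x'=3.8809 y'=3.0000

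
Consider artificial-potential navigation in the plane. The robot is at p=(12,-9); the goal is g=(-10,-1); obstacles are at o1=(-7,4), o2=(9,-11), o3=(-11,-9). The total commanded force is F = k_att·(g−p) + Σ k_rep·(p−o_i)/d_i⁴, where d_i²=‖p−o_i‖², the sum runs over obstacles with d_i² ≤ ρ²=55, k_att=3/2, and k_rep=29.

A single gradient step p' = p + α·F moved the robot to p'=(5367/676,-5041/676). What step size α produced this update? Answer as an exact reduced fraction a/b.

α = 1/8

F_att = 3/2·(g−p) = 3/2·(-22,8) = (-33.0000,12.0000)
o1: d²=530 > ρ²=55 → inactive
o2: d²=13 ≤ ρ²=55; F_rep = 29·(3,2)/13² = (0.5148,0.3432)
o3: d²=529 > ρ²=55 → inactive
F = F_att + ΣF_rep = (-32.4852,12.3432)
Δp = p'−p = (-4.0607,1.5429); α = Δx/Fx = (-2745/676) / (-5490/169) = 1/8
check: Δy/Fy = (1043/676) / (2086/169) = 1/8 ✓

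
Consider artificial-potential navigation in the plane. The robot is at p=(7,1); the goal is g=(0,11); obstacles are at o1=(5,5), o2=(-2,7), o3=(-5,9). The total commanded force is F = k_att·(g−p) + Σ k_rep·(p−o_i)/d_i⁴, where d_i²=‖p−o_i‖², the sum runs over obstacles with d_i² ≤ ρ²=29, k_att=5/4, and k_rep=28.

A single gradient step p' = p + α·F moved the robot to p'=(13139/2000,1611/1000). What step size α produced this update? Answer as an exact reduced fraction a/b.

α = 1/20

F_att = 5/4·(g−p) = 5/4·(-7,10) = (-8.7500,12.5000)
o1: d²=20 ≤ ρ²=29; F_rep = 28·(2,-4)/20² = (0.1400,-0.2800)
o2: d²=117 > ρ²=29 → inactive
o3: d²=208 > ρ²=29 → inactive
F = F_att + ΣF_rep = (-8.6100,12.2200)
Δp = p'−p = (-0.4305,0.6110); α = Δx/Fx = (-861/2000) / (-861/100) = 1/20
check: Δy/Fy = (611/1000) / (611/50) = 1/20 ✓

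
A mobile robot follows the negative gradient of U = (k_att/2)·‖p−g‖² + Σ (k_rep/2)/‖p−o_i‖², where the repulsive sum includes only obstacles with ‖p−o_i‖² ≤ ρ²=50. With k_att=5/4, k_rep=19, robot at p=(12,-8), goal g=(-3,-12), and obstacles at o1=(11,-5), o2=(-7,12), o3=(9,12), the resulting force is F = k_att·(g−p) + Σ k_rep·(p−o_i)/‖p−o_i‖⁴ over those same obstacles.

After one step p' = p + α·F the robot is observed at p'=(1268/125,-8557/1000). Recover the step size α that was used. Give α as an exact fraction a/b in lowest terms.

α = 1/10

F_att = 5/4·(g−p) = 5/4·(-15,-4) = (-18.7500,-5.0000)
o1: d²=10 ≤ ρ²=50; F_rep = 19·(1,-3)/10² = (0.1900,-0.5700)
o2: d²=761 > ρ²=50 → inactive
o3: d²=409 > ρ²=50 → inactive
F = F_att + ΣF_rep = (-18.5600,-5.5700)
Δp = p'−p = (-1.8560,-0.5570); α = Δx/Fx = (-232/125) / (-464/25) = 1/10
check: Δy/Fy = (-557/1000) / (-557/100) = 1/10 ✓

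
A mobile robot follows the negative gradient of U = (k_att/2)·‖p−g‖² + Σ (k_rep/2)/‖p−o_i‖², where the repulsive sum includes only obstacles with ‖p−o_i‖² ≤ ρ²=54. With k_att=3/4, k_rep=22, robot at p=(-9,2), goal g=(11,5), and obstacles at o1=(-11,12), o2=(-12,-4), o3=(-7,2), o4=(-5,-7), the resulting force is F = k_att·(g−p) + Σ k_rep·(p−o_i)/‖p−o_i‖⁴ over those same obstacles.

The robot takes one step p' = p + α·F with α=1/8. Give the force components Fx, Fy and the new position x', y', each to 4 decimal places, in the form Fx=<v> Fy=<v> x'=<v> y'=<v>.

Fx=12.2826 Fy=2.3152 x'=-7.4647 y'=2.2894

F_att = 3/4·(g−p) = 3/4·(20,3) = (15.0000,2.2500)
o1: d²=104 > ρ²=54 → inactive
o2: d²=45 ≤ ρ²=54; F_rep = 22·(3,6)/45² = (0.0326,0.0652)
o3: d²=4 ≤ ρ²=54; F_rep = 22·(-2,0)/4² = (-2.7500,0.0000)
o4: d²=97 > ρ²=54 → inactive
F = F_att + ΣF_rep = (12.2826,2.3152)
p' = p + 1/8·F = (-7.4647,2.2894)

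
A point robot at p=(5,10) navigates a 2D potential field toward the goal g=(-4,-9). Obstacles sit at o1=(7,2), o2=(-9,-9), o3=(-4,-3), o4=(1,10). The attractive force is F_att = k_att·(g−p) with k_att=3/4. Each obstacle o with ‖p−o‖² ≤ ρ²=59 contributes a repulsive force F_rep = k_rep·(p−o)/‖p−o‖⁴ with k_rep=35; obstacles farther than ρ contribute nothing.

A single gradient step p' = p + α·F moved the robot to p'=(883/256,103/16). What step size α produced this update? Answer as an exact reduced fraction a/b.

α = 1/4

F_att = 3/4·(g−p) = 3/4·(-9,-19) = (-6.7500,-14.2500)
o1: d²=68 > ρ²=59 → inactive
o2: d²=557 > ρ²=59 → inactive
o3: d²=250 > ρ²=59 → inactive
o4: d²=16 ≤ ρ²=59; F_rep = 35·(4,0)/16² = (0.5469,0.0000)
F = F_att + ΣF_rep = (-6.2031,-14.2500)
Δp = p'−p = (-1.5508,-3.5625); α = Δx/Fx = (-397/256) / (-397/64) = 1/4
check: Δy/Fy = (-57/16) / (-57/4) = 1/4 ✓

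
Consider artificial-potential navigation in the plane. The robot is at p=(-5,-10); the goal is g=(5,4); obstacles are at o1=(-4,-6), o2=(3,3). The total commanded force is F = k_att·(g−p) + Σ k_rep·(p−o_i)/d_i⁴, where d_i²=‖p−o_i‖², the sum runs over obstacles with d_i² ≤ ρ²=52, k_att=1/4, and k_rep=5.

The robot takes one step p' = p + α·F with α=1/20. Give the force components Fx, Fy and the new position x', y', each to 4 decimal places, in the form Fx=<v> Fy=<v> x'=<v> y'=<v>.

Fx=2.4827 Fy=3.4308 x'=-4.8759 y'=-9.8285

F_att = 1/4·(g−p) = 1/4·(10,14) = (2.5000,3.5000)
o1: d²=17 ≤ ρ²=52; F_rep = 5·(-1,-4)/17² = (-0.0173,-0.0692)
o2: d²=233 > ρ²=52 → inactive
F = F_att + ΣF_rep = (2.4827,3.4308)
p' = p + 1/20·F = (-4.8759,-9.8285)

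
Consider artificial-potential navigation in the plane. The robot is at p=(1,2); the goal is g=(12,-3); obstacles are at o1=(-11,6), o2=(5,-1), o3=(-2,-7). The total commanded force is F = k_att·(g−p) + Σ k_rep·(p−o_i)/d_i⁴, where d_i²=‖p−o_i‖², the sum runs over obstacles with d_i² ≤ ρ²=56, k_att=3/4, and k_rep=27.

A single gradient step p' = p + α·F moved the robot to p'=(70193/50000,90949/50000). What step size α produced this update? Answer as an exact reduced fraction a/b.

α = 1/20

F_att = 3/4·(g−p) = 3/4·(11,-5) = (8.2500,-3.7500)
o1: d²=160 > ρ²=56 → inactive
o2: d²=25 ≤ ρ²=56; F_rep = 27·(-4,3)/25² = (-0.1728,0.1296)
o3: d²=90 > ρ²=56 → inactive
F = F_att + ΣF_rep = (8.0772,-3.6204)
Δp = p'−p = (0.4039,-0.1810); α = Δx/Fx = (20193/50000) / (20193/2500) = 1/20
check: Δy/Fy = (-9051/50000) / (-9051/2500) = 1/20 ✓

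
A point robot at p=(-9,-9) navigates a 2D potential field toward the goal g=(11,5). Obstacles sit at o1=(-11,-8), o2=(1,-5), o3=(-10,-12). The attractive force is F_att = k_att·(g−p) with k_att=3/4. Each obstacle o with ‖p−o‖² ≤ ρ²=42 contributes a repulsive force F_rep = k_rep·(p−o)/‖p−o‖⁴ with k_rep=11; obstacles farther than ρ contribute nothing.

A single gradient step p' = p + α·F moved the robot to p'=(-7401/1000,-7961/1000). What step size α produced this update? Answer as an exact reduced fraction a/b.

F_att = 3/4·(g−p) = 3/4·(20,14) = (15.0000,10.5000)
o1: d²=5 ≤ ρ²=42; F_rep = 11·(2,-1)/5² = (0.8800,-0.4400)
o2: d²=116 > ρ²=42 → inactive
o3: d²=10 ≤ ρ²=42; F_rep = 11·(1,3)/10² = (0.1100,0.3300)
F = F_att + ΣF_rep = (15.9900,10.3900)
Δp = p'−p = (1.5990,1.0390); α = Δx/Fx = (1599/1000) / (1599/100) = 1/10
check: Δy/Fy = (1039/1000) / (1039/100) = 1/10 ✓

α = 1/10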